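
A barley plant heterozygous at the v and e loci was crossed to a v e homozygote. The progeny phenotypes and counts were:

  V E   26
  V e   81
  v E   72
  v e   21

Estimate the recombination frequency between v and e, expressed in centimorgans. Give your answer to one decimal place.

23.5 centimorgans

The two most frequent classes, V e (81) and v E (72), are the parental types, so the F1 was V e / v E.
The recombinant classes are V E and v e: 26 + 21 = 47.
Recombination frequency = 47/200 = 0.2350 ≈ 23.5%, i.e. 23.5 centimorgans.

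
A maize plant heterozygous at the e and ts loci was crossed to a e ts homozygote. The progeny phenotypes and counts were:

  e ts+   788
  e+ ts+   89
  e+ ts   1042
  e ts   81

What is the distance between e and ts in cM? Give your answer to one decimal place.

The two most frequent classes, e+ ts (1042) and e ts+ (788), are the parental types, so the F1 was e+ ts / e ts+.
The recombinant classes are e+ ts+ and e ts: 89 + 81 = 170.
Recombination frequency = 170/2000 = 0.0850 ≈ 8.5%, i.e. 8.5 cM.

8.5 cM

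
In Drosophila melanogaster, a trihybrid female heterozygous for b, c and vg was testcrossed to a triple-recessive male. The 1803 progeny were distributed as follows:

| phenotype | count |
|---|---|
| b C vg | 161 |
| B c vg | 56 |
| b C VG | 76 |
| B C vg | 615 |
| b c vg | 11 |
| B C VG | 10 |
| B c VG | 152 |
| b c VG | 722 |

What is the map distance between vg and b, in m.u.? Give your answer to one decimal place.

18.5 m.u.

The two most frequent reciprocal classes, B C vg and b c VG, are the parental types, so the F1 was B C vg / b c VG.
The two rarest classes, B C VG and b c vg, are the double crossovers. Comparing them with the parentals, only the vg allele has switched, so vg is the middle locus and the order is c – vg – b.
Crossovers in the vg–b interval produce the single-crossover classes b C vg and B c VG (161 + 152 = 313) plus the double crossovers (21).
RF(vg–b) = (313 + 21) / 1803 = 334/1803 = 0.1852 → 18.5 m.u.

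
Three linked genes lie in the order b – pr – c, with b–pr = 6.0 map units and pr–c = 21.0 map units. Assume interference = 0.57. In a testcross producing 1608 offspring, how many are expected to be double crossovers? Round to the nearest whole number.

9

Map distances give recombination frequencies of 0.060 and 0.210 for the two intervals.
With interference 0.57 (so coincidence = 0.43), expected double-crossover frequency = 0.060 × 0.210 × 0.43 = 0.00542.
Expected number = 0.00542 × 1608 = 8.71 ≈ 9.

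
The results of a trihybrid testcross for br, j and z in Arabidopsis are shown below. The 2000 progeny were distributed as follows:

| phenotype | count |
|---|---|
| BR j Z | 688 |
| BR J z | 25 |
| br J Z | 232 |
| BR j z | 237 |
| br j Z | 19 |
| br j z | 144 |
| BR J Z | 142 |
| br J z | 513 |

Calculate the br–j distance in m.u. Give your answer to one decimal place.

The two most frequent reciprocal classes, BR j Z and br J z, are the parental types, so the F1 was BR j Z / br J z.
The two rarest classes, br j Z and BR J z, are the double crossovers. Comparing them with the parentals, only the br allele has switched, so br is the middle locus and the order is z – br – j.
Crossovers in the br–j interval produce the single-crossover classes BR J Z and br j z (142 + 144 = 286) plus the double crossovers (44).
RF(br–j) = (286 + 44) / 2000 = 330/2000 = 0.1650 → 16.5 m.u.

16.5 m.u.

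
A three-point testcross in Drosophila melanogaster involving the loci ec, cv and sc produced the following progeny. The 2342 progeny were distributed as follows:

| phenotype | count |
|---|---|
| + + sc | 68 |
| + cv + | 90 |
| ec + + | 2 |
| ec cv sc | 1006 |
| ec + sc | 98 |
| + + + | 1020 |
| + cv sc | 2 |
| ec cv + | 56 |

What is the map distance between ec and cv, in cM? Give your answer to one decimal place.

8.2 cM

The two most frequent reciprocal classes, + + + and ec cv sc, are the parental types, so the F1 was + + + / ec cv sc.
The two rarest classes, ec + + and + cv sc, are the double crossovers. Comparing them with the parentals, only the ec allele has switched, so ec is the middle locus and the order is cv – ec – sc.
Crossovers in the cv–ec interval produce the single-crossover classes + cv + and ec + sc (90 + 98 = 188) plus the double crossovers (4).
RF(cv–ec) = (188 + 4) / 2342 = 192/2342 = 0.0820 → 8.2 cM.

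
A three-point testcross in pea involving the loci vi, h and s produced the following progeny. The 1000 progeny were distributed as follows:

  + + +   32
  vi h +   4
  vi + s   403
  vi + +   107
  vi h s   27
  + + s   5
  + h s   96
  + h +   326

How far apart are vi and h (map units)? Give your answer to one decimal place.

6.8 map units

The two most frequent reciprocal classes, + h + and vi + s, are the parental types, so the F1 was + h + / vi + s.
The two rarest classes, vi h + and + + s, are the double crossovers. Comparing them with the parentals, only the vi allele has switched, so vi is the middle locus and the order is h – vi – s.
Crossovers in the h–vi interval produce the single-crossover classes + + + and vi h s (32 + 27 = 59) plus the double crossovers (9).
RF(h–vi) = (59 + 9) / 1000 = 68/1000 = 0.0680 → 6.8 map units.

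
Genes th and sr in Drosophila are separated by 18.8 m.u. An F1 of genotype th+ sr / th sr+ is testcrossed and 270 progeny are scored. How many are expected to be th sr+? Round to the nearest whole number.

A map distance of 18.8 m.u. corresponds to a recombination frequency of 0.188.
The F1 is th+ sr / th sr+, so th sr+ is a parental gamete class with expected frequency (1 − r)/2 = 0.812/2 = 0.4060.
Expected number = 0.4060 × 270 = 109.62 ≈ 110.

110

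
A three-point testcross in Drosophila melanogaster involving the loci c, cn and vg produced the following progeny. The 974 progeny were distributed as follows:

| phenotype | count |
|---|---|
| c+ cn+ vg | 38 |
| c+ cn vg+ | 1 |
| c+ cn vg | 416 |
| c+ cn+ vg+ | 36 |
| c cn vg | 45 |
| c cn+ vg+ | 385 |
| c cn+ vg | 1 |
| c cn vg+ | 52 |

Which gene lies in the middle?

vg

The two most frequent reciprocal classes, c+ cn vg and c cn+ vg+, are the parental types, so the F1 was c+ cn vg / c cn+ vg+.
The two rarest classes, c+ cn vg+ and c cn+ vg, are the double crossovers. Comparing them with the parentals, only the vg allele has switched, so vg is the middle locus and the order is c – vg – cn.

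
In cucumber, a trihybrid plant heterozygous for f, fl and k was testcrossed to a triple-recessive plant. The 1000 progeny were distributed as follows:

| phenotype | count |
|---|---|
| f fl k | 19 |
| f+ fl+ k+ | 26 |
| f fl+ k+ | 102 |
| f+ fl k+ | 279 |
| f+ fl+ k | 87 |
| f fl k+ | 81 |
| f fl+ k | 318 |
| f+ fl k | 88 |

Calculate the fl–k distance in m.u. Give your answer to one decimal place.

The two most frequent reciprocal classes, f fl+ k and f+ fl k+, are the parental types, so the F1 was f fl+ k / f+ fl k+.
The two rarest classes, f fl k and f+ fl+ k+, are the double crossovers. Comparing them with the parentals, only the fl allele has switched, so fl is the middle locus and the order is k – fl – f.
Crossovers in the k–fl interval produce the single-crossover classes f fl+ k+ and f+ fl k (102 + 88 = 190) plus the double crossovers (45).
RF(k–fl) = (190 + 45) / 1000 = 235/1000 = 0.2350 → 23.5 m.u.

23.5 m.u.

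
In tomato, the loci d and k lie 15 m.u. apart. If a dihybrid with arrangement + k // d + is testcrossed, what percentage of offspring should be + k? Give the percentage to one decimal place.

42.5%

A map distance of 15 m.u. corresponds to a recombination frequency of 0.150.
The F1 is + k / d +, so + k is a parental gamete class with expected frequency (1 − r)/2 = 0.850/2 = 0.4250.
That is 0.4250 = 42.5% of the progeny.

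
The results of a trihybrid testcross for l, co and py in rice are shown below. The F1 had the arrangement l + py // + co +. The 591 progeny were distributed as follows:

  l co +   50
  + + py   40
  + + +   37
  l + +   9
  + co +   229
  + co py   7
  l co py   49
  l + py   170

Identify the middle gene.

py

The two rarest classes, l + + and + co py, are the double crossovers. Comparing them with the parentals, only the py allele has switched, so py is the middle locus and the order is co – py – l.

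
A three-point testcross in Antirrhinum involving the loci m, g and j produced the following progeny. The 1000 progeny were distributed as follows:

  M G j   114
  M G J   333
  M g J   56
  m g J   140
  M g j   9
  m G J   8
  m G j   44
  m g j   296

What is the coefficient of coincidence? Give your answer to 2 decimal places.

The two most frequent reciprocal classes, M G J and m g j, are the parental types, so the F1 was M G J / m g j.
The two rarest classes, m G J and M g j, are the double crossovers. Comparing them with the parentals, only the m allele has switched, so m is the middle locus and the order is j – m – g.
j–m: (254 + 17)/1000 = 0.2710; m–g: (100 + 17)/1000 = 0.1170.
Expected DCO frequency = 0.2710 × 0.1170 ≈ 0.03171; observed = 17/1000 ≈ 0.01700.
Coefficient of coincidence = 0.01700/0.03171 ≈ 0.54.

0.54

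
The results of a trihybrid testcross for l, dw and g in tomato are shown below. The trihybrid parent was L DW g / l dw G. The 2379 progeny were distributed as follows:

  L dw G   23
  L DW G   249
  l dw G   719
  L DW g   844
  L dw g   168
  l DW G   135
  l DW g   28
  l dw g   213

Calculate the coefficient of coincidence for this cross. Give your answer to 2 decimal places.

The two rarest classes, l DW g and L dw G, are the double crossovers. Comparing them with the parentals, only the l allele has switched, so l is the middle locus and the order is g – l – dw.
g–l: (462 + 51)/2379 = 0.2156; l–dw: (303 + 51)/2379 = 0.1488.
Expected DCO frequency = 0.2156 × 0.1488 ≈ 0.03208; observed = 51/2379 ≈ 0.02144.
Coefficient of coincidence = 0.02144/0.03208 ≈ 0.67.

0.67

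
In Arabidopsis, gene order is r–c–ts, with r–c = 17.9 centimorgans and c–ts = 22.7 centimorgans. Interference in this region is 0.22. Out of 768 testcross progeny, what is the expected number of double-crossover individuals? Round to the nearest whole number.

Map distances give recombination frequencies of 0.179 and 0.227 for the two intervals.
With interference 0.22 (so coincidence = 0.78), expected double-crossover frequency = 0.179 × 0.227 × 0.78 = 0.03169.
Expected number = 0.03169 × 768 = 24.34 ≈ 24.

24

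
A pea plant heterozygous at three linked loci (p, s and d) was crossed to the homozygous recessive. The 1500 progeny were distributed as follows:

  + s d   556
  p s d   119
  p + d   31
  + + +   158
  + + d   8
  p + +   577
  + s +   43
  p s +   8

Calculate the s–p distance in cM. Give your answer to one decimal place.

The two most frequent reciprocal classes, p + + and + s d, are the parental types, so the F1 was p + + / + s d.
The two rarest classes, p s + and + + d, are the double crossovers. Comparing them with the parentals, only the s allele has switched, so s is the middle locus and the order is p – s – d.
Crossovers in the p–s interval produce the single-crossover classes + + + and p s d (158 + 119 = 277) plus the double crossovers (16).
RF(p–s) = (277 + 16) / 1500 = 293/1500 = 0.1953 → 19.5 cM.

19.5 cM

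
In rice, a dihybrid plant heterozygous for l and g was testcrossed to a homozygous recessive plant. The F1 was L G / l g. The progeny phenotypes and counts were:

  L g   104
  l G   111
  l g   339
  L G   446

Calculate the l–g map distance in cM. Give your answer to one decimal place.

21.5 cM

The recombinant classes are L g and l G: 104 + 111 = 215.
Recombination frequency = 215/1000 = 0.2150 ≈ 21.5%, i.e. 21.5 cM.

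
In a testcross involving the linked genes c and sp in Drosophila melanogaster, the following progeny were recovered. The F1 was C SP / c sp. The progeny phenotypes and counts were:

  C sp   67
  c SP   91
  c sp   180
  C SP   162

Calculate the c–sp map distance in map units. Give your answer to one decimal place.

31.6 map units

The recombinant classes are C sp and c SP: 67 + 91 = 158.
Recombination frequency = 158/500 = 0.3160 ≈ 31.6%, i.e. 31.6 map units.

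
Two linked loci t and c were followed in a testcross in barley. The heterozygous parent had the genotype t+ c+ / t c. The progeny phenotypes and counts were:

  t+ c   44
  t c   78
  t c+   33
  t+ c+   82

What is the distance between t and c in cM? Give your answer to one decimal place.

The recombinant classes are t+ c and t c+: 44 + 33 = 77.
Recombination frequency = 77/237 = 0.3249 ≈ 32.5%, i.e. 32.5 cM.

32.5 cM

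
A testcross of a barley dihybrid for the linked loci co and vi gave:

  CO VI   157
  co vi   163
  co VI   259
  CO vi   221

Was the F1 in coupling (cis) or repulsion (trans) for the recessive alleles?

The two most frequent classes are CO vi (221) and co VI (259); these are the parental (non-recombinant) types.
So the F1 carried CO vi on one chromosome and co VI on the other — the recessive alleles are on opposite chromosomes (trans / repulsion).

trans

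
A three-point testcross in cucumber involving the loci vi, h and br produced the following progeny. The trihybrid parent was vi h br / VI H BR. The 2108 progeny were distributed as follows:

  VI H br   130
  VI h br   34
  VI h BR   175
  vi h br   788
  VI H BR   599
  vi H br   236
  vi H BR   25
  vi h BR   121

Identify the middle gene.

The two rarest classes, VI h br and vi H BR, are the double crossovers. Comparing them with the parentals, only the vi allele has switched, so vi is the middle locus and the order is br – vi – h.

vi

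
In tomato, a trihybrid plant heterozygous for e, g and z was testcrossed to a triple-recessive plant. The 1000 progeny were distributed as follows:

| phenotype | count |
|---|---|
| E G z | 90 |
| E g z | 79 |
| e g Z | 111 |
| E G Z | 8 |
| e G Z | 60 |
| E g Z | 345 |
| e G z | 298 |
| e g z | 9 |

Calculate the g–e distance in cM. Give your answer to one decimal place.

21.8 cM

The two most frequent reciprocal classes, E g Z and e G z, are the parental types, so the F1 was E g Z / e G z.
The two rarest classes, E G Z and e g z, are the double crossovers. Comparing them with the parentals, only the g allele has switched, so g is the middle locus and the order is z – g – e.
Crossovers in the g–e interval produce the single-crossover classes e g Z and E G z (111 + 90 = 201) plus the double crossovers (17).
RF(g–e) = (201 + 17) / 1000 = 218/1000 = 0.2180 → 21.8 cM.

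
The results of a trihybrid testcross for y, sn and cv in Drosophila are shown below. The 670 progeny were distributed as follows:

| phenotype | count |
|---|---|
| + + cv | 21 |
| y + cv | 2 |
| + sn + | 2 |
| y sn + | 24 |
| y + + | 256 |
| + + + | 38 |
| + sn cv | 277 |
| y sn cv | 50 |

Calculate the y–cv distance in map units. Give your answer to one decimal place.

The two most frequent reciprocal classes, + sn cv and y + +, are the parental types, so the F1 was + sn cv / y + +.
The two rarest classes, + sn + and y + cv, are the double crossovers. Comparing them with the parentals, only the cv allele has switched, so cv is the middle locus and the order is y – cv – sn.
Crossovers in the y–cv interval produce the single-crossover classes y sn cv and + + + (50 + 38 = 88) plus the double crossovers (4).
RF(y–cv) = (88 + 4) / 670 = 92/670 = 0.1373 → 13.7 map units.

13.7 map units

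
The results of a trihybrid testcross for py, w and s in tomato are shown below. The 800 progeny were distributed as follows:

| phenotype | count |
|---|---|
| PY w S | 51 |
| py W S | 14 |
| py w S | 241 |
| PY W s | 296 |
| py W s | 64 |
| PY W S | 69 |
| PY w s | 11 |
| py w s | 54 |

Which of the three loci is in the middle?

The two most frequent reciprocal classes, py w S and PY W s, are the parental types, so the F1 was py w S / PY W s.
The two rarest classes, py W S and PY w s, are the double crossovers. Comparing them with the parentals, only the w allele has switched, so w is the middle locus and the order is py – w – s.

w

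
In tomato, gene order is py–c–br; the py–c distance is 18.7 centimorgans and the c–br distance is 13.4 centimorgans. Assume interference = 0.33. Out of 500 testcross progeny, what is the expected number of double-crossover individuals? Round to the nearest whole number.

8

Map distances give recombination frequencies of 0.187 and 0.134 for the two intervals.
With interference 0.33 (so coincidence = 0.67), expected double-crossover frequency = 0.187 × 0.134 × 0.67 = 0.01679.
Expected number = 0.01679 × 500 = 8.39 ≈ 8.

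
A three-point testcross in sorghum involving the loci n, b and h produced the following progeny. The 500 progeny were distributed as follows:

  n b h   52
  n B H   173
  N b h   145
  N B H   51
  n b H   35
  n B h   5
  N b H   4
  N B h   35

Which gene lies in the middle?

The two most frequent reciprocal classes, N b h and n B H, are the parental types, so the F1 was N b h / n B H.
The two rarest classes, N b H and n B h, are the double crossovers. Comparing them with the parentals, only the h allele has switched, so h is the middle locus and the order is b – h – n.

h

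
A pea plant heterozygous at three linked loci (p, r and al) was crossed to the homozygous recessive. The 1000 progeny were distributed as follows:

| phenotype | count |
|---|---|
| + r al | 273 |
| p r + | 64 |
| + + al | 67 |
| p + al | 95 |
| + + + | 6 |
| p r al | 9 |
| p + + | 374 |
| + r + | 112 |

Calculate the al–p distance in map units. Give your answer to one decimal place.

22.2 map units

The two most frequent reciprocal classes, p + + and + r al, are the parental types, so the F1 was p + + / + r al.
The two rarest classes, + + + and p r al, are the double crossovers. Comparing them with the parentals, only the p allele has switched, so p is the middle locus and the order is al – p – r.
Crossovers in the al–p interval produce the single-crossover classes p + al and + r + (95 + 112 = 207) plus the double crossovers (15).
RF(al–p) = (207 + 15) / 1000 = 222/1000 = 0.2220 → 22.2 map units.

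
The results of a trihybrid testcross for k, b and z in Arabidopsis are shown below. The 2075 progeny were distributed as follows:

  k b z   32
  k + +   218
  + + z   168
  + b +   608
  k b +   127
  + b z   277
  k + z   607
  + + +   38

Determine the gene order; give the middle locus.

The two most frequent reciprocal classes, + b + and k + z, are the parental types, so the F1 was + b + / k + z.
The two rarest classes, + + + and k b z, are the double crossovers. Comparing them with the parentals, only the b allele has switched, so b is the middle locus and the order is z – b – k.

b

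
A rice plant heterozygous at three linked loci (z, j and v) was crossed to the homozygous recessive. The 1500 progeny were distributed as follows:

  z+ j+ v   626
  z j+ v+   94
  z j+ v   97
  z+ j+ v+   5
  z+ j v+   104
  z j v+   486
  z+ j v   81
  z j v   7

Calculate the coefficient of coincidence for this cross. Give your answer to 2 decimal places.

0.45

The two most frequent reciprocal classes, z+ j+ v and z j v+, are the parental types, so the F1 was z+ j+ v / z j v+.
The two rarest classes, z+ j+ v+ and z j v, are the double crossovers. Comparing them with the parentals, only the v allele has switched, so v is the middle locus and the order is j – v – z.
j–v: (175 + 12)/1500 = 0.1247; v–z: (201 + 12)/1500 = 0.1420.
Expected DCO frequency = 0.1247 × 0.1420 ≈ 0.01771; observed = 12/1500 ≈ 0.00800.
Coefficient of coincidence = 0.00800/0.01771 ≈ 0.45.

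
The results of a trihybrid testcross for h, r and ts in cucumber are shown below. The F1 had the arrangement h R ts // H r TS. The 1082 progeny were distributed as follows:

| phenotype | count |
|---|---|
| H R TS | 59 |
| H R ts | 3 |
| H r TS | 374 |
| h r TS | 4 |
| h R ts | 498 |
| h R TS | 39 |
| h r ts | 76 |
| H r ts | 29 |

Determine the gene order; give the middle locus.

h

The two rarest classes, H R ts and h r TS, are the double crossovers. Comparing them with the parentals, only the h allele has switched, so h is the middle locus and the order is ts – h – r.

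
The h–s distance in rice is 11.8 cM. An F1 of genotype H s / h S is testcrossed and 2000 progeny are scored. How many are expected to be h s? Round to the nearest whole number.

A map distance of 11.8 cM corresponds to a recombination frequency of 0.118.
The F1 is H s / h S, so h s is a recombinant gamete class with expected frequency r/2 = 0.118/2 = 0.0590.
Expected number = 0.0590 × 2000 = 118.00 ≈ 118.

118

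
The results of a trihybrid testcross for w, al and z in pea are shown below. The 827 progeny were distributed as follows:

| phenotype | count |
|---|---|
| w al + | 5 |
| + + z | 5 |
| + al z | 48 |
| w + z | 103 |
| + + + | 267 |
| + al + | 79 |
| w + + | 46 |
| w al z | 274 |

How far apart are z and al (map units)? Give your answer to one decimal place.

23.2 map units

The two most frequent reciprocal classes, + + + and w al z, are the parental types, so the F1 was + + + / w al z.
The two rarest classes, + + z and w al +, are the double crossovers. Comparing them with the parentals, only the z allele has switched, so z is the middle locus and the order is al – z – w.
Crossovers in the al–z interval produce the single-crossover classes + al + and w + z (79 + 103 = 182) plus the double crossovers (10).
RF(al–z) = (182 + 10) / 827 = 192/827 = 0.2322 → 23.2 map units.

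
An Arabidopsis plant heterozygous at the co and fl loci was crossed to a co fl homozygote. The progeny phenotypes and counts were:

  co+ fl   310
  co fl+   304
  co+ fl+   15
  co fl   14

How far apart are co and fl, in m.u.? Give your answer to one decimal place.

The two most frequent classes, co+ fl (310) and co fl+ (304), are the parental types, so the F1 was co+ fl / co fl+.
The recombinant classes are co+ fl+ and co fl: 15 + 14 = 29.
Recombination frequency = 29/643 = 0.0451 ≈ 4.5%, i.e. 4.5 m.u.

4.5 m.u.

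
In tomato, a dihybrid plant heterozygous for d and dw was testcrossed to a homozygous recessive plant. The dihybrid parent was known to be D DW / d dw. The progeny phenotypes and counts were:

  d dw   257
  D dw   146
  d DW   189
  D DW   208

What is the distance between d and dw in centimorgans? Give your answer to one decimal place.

The recombinant classes are D dw and d DW: 146 + 189 = 335.
Recombination frequency = 335/800 = 0.4188 ≈ 41.9%, i.e. 41.9 centimorgans.

41.9 centimorgans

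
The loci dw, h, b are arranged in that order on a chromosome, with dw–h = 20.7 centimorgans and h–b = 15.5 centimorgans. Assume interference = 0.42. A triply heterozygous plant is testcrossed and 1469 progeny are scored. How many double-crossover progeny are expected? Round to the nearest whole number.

27

Map distances give recombination frequencies of 0.207 and 0.155 for the two intervals.
With interference 0.42 (so coincidence = 0.58), expected double-crossover frequency = 0.207 × 0.155 × 0.58 = 0.01861.
Expected number = 0.01861 × 1469 = 27.34 ≈ 27.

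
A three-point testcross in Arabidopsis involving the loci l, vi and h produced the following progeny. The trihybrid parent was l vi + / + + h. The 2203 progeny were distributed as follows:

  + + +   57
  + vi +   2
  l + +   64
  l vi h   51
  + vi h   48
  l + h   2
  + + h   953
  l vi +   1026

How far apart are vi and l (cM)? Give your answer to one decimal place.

5.3 cM

The two rarest classes, + vi + and l + h, are the double crossovers. Comparing them with the parentals, only the l allele has switched, so l is the middle locus and the order is h – l – vi.
Crossovers in the l–vi interval produce the single-crossover classes l + + and + vi h (64 + 48 = 112) plus the double crossovers (4).
RF(l–vi) = (112 + 4) / 2203 = 116/2203 = 0.0527 → 5.3 cM.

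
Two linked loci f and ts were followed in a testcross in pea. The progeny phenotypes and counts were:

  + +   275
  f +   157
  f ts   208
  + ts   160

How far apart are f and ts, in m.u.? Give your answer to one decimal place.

39.6 m.u.

The two most frequent classes, + + (275) and f ts (208), are the parental types, so the F1 was + + / f ts.
The recombinant classes are + ts and f +: 160 + 157 = 317.
Recombination frequency = 317/800 = 0.3962 ≈ 39.6%, i.e. 39.6 m.u.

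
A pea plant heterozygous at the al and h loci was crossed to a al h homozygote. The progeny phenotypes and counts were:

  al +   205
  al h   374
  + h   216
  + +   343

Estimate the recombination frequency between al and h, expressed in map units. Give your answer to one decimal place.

37.0 map units

The two most frequent classes, + + (343) and al h (374), are the parental types, so the F1 was + + / al h.
The recombinant classes are + h and al +: 216 + 205 = 421.
Recombination frequency = 421/1138 = 0.3699 ≈ 37.0%, i.e. 37.0 map units.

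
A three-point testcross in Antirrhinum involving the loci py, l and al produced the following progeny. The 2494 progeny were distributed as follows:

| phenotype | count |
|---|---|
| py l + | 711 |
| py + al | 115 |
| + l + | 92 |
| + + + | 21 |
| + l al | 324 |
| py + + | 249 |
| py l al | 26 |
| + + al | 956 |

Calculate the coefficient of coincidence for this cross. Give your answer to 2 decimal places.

0.74

The two most frequent reciprocal classes, + + al and py l +, are the parental types, so the F1 was + + al / py l +.
The two rarest classes, + + + and py l al, are the double crossovers. Comparing them with the parentals, only the al allele has switched, so al is the middle locus and the order is l – al – py.
l–al: (573 + 47)/2494 = 0.2486; al–py: (207 + 47)/2494 = 0.1018.
Expected DCO frequency = 0.2486 × 0.1018 ≈ 0.02531; observed = 47/2494 ≈ 0.01885.
Coefficient of coincidence = 0.01885/0.02531 ≈ 0.74.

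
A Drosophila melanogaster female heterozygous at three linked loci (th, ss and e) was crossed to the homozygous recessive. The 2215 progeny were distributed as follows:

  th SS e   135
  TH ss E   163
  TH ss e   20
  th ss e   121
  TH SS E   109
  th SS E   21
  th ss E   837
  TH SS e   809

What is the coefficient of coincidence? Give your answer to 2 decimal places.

The two most frequent reciprocal classes, TH SS e and th ss E, are the parental types, so the F1 was TH SS e / th ss E.
The two rarest classes, TH ss e and th SS E, are the double crossovers. Comparing them with the parentals, only the ss allele has switched, so ss is the middle locus and the order is e – ss – th.
e–ss: (230 + 41)/2215 = 0.1223; ss–th: (298 + 41)/2215 = 0.1530.
Expected DCO frequency = 0.1223 × 0.1530 ≈ 0.01871; observed = 41/2215 ≈ 0.01851.
Coefficient of coincidence = 0.01851/0.01871 ≈ 0.99.

0.99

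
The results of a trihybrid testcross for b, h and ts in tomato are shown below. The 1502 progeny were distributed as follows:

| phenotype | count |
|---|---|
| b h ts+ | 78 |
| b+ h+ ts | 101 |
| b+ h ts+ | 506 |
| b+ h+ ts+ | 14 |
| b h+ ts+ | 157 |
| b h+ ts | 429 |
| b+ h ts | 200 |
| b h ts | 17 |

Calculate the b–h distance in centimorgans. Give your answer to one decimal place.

14.0 centimorgans

The two most frequent reciprocal classes, b+ h ts+ and b h+ ts, are the parental types, so the F1 was b+ h ts+ / b h+ ts.
The two rarest classes, b+ h+ ts+ and b h ts, are the double crossovers. Comparing them with the parentals, only the h allele has switched, so h is the middle locus and the order is ts – h – b.
Crossovers in the h–b interval produce the single-crossover classes b h ts+ and b+ h+ ts (78 + 101 = 179) plus the double crossovers (31).
RF(h–b) = (179 + 31) / 1502 = 210/1502 = 0.1398 → 14.0 centimorgans.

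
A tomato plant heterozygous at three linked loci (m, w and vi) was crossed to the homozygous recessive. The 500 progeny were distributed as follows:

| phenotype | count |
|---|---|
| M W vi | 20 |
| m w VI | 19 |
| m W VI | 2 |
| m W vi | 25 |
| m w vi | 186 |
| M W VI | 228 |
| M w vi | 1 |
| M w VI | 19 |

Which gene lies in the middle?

m

The two most frequent reciprocal classes, m w vi and M W VI, are the parental types, so the F1 was m w vi / M W VI.
The two rarest classes, M w vi and m W VI, are the double crossovers. Comparing them with the parentals, only the m allele has switched, so m is the middle locus and the order is vi – m – w.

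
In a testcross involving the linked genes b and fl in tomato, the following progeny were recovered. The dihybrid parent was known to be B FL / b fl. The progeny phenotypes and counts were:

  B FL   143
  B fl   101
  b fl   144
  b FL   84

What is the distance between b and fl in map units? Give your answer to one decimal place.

39.2 map units

The recombinant classes are B fl and b FL: 101 + 84 = 185.
Recombination frequency = 185/472 = 0.3919 ≈ 39.2%, i.e. 39.2 map units.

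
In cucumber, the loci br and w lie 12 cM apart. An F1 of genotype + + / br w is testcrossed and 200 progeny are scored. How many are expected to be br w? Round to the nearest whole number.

A map distance of 12 cM corresponds to a recombination frequency of 0.120.
The F1 is + + / br w, so br w is a parental gamete class with expected frequency (1 − r)/2 = 0.880/2 = 0.4400.
Expected number = 0.4400 × 200 = 88.00 ≈ 88.

88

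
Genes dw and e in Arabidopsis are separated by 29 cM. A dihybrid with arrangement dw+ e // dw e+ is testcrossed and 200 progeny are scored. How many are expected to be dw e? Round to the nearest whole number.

A map distance of 29 cM corresponds to a recombination frequency of 0.290.
The F1 is dw+ e / dw e+, so dw e is a recombinant gamete class with expected frequency r/2 = 0.290/2 = 0.1450.
Expected number = 0.1450 × 200 = 29.00 ≈ 29.

29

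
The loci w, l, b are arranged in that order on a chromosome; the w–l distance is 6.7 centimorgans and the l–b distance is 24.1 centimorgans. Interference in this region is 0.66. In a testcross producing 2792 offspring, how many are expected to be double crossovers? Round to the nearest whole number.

15

Map distances give recombination frequencies of 0.067 and 0.241 for the two intervals.
With interference 0.66 (so coincidence = 0.34), expected double-crossover frequency = 0.067 × 0.241 × 0.34 = 0.00549.
Expected number = 0.00549 × 2792 = 15.33 ≈ 15.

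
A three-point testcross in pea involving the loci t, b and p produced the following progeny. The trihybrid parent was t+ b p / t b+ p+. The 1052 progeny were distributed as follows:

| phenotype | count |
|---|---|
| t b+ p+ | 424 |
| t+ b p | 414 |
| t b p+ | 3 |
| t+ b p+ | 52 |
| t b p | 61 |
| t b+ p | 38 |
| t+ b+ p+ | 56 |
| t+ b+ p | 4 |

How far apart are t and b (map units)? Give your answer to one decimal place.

11.8 map units

The two rarest classes, t+ b+ p and t b p+, are the double crossovers. Comparing them with the parentals, only the b allele has switched, so b is the middle locus and the order is t – b – p.
Crossovers in the t–b interval produce the single-crossover classes t b p and t+ b+ p+ (61 + 56 = 117) plus the double crossovers (7).
RF(t–b) = (117 + 7) / 1052 = 124/1052 = 0.1179 → 11.8 map units.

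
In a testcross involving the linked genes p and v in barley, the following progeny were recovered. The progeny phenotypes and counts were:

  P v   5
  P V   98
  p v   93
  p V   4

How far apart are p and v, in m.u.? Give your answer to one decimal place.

4.5 m.u.

The two most frequent classes, P V (98) and p v (93), are the parental types, so the F1 was P V / p v.
The recombinant classes are P v and p V: 5 + 4 = 9.
Recombination frequency = 9/200 = 0.0450 ≈ 4.5%, i.e. 4.5 m.u.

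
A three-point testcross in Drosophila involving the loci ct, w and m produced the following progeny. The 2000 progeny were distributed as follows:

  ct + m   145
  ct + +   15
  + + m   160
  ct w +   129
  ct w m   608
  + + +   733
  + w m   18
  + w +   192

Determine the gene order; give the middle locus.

ct

The two most frequent reciprocal classes, + + + and ct w m, are the parental types, so the F1 was + + + / ct w m.
The two rarest classes, ct + + and + w m, are the double crossovers. Comparing them with the parentals, only the ct allele has switched, so ct is the middle locus and the order is m – ct – w.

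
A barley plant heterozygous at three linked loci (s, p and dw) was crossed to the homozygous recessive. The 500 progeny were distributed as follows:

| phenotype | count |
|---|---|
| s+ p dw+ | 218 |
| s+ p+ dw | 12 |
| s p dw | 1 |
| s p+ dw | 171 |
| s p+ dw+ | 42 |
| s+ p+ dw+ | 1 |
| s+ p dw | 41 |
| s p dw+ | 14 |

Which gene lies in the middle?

The two most frequent reciprocal classes, s+ p dw+ and s p+ dw, are the parental types, so the F1 was s+ p dw+ / s p+ dw.
The two rarest classes, s+ p+ dw+ and s p dw, are the double crossovers. Comparing them with the parentals, only the p allele has switched, so p is the middle locus and the order is dw – p – s.

p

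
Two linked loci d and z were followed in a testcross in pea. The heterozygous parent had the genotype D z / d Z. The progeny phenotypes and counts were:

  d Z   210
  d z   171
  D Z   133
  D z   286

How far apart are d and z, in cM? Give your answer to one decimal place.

38.0 cM

The recombinant classes are D Z and d z: 133 + 171 = 304.
Recombination frequency = 304/800 = 0.3800 ≈ 38.0%, i.e. 38.0 cM.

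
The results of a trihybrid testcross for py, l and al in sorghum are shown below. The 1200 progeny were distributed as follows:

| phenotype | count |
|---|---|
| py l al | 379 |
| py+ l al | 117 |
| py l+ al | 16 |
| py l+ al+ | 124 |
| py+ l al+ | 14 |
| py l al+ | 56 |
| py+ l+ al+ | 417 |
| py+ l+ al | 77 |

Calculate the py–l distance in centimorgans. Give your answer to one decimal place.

The two most frequent reciprocal classes, py+ l+ al+ and py l al, are the parental types, so the F1 was py+ l+ al+ / py l al.
The two rarest classes, py+ l al+ and py l+ al, are the double crossovers. Comparing them with the parentals, only the l allele has switched, so l is the middle locus and the order is py – l – al.
Crossovers in the py–l interval produce the single-crossover classes py l+ al+ and py+ l al (124 + 117 = 241) plus the double crossovers (30).
RF(py–l) = (241 + 30) / 1200 = 271/1200 = 0.2258 → 22.6 centimorgans.

22.6 centimorgans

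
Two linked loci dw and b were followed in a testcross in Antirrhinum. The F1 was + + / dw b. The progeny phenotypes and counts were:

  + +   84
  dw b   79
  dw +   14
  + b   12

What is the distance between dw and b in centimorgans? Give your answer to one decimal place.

The recombinant classes are + b and dw +: 12 + 14 = 26.
Recombination frequency = 26/189 = 0.1376 ≈ 13.8%, i.e. 13.8 centimorgans.

13.8 centimorgans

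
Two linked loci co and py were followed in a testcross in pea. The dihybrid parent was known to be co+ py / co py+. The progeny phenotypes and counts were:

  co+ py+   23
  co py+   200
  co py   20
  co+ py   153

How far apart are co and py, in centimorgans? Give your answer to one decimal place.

The recombinant classes are co+ py+ and co py: 23 + 20 = 43.
Recombination frequency = 43/396 = 0.1086 ≈ 10.9%, i.e. 10.9 centimorgans.

10.9 centimorgans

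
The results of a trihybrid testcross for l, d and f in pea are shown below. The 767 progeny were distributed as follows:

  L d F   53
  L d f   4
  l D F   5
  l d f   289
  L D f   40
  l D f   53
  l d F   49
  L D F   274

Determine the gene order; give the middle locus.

l

The two most frequent reciprocal classes, l d f and L D F, are the parental types, so the F1 was l d f / L D F.
The two rarest classes, L d f and l D F, are the double crossovers. Comparing them with the parentals, only the l allele has switched, so l is the middle locus and the order is d – l – f.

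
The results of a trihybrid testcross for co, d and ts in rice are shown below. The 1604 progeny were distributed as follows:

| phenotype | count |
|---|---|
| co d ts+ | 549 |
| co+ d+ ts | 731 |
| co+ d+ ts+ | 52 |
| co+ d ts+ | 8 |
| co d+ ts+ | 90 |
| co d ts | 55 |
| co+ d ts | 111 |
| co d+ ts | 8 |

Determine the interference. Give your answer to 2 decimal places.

The two most frequent reciprocal classes, co+ d+ ts and co d ts+, are the parental types, so the F1 was co+ d+ ts / co d ts+.
The two rarest classes, co d+ ts and co+ d ts+, are the double crossovers. Comparing them with the parentals, only the co allele has switched, so co is the middle locus and the order is ts – co – d.
ts–co: (107 + 16)/1604 = 0.0767; co–d: (201 + 16)/1604 = 0.1353.
Expected DCO frequency = 0.0767 × 0.1353 ≈ 0.01038; observed = 16/1604 ≈ 0.00998.
Coefficient of coincidence = 0.00998/0.01038 ≈ 0.96; interference = 1 − 0.96 = 0.04.

0.04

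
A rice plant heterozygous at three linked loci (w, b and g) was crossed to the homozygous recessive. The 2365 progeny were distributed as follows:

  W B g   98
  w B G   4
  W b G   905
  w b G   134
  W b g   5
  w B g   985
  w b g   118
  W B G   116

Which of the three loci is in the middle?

g

The two most frequent reciprocal classes, w B g and W b G, are the parental types, so the F1 was w B g / W b G.
The two rarest classes, w B G and W b g, are the double crossovers. Comparing them with the parentals, only the g allele has switched, so g is the middle locus and the order is w – g – b.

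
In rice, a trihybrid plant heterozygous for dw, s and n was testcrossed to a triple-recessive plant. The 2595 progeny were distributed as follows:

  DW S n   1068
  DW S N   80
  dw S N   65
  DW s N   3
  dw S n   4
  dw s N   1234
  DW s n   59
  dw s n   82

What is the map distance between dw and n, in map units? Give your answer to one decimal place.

The two most frequent reciprocal classes, DW S n and dw s N, are the parental types, so the F1 was DW S n / dw s N.
The two rarest classes, dw S n and DW s N, are the double crossovers. Comparing them with the parentals, only the dw allele has switched, so dw is the middle locus and the order is n – dw – s.
Crossovers in the n–dw interval produce the single-crossover classes DW S N and dw s n (80 + 82 = 162) plus the double crossovers (7).
RF(n–dw) = (162 + 7) / 2595 = 169/2595 = 0.0651 → 6.5 map units.

6.5 map units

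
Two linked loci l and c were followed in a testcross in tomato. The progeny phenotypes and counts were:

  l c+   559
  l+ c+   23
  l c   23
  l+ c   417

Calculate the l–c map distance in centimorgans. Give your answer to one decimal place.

4.5 centimorgans

The two most frequent classes, l+ c (417) and l c+ (559), are the parental types, so the F1 was l+ c / l c+.
The recombinant classes are l+ c+ and l c: 23 + 23 = 46.
Recombination frequency = 46/1022 = 0.0450 ≈ 4.5%, i.e. 4.5 centimorgans.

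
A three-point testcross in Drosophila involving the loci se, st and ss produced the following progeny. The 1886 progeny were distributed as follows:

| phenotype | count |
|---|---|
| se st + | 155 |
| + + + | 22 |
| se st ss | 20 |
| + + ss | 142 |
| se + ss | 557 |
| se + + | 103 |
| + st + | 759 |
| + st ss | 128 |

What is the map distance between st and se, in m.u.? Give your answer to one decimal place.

18.0 m.u.

The two most frequent reciprocal classes, se + ss and + st +, are the parental types, so the F1 was se + ss / + st +.
The two rarest classes, se st ss and + + +, are the double crossovers. Comparing them with the parentals, only the st allele has switched, so st is the middle locus and the order is ss – st – se.
Crossovers in the st–se interval produce the single-crossover classes + + ss and se st + (142 + 155 = 297) plus the double crossovers (42).
RF(st–se) = (297 + 42) / 1886 = 339/1886 = 0.1797 → 18.0 m.u.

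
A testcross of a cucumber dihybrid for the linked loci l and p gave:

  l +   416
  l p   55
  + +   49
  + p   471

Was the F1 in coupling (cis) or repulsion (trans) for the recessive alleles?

trans

The two most frequent classes are + p (471) and l + (416); these are the parental (non-recombinant) types.
So the F1 carried + p on one chromosome and l + on the other — the recessive alleles are on opposite chromosomes (trans / repulsion).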